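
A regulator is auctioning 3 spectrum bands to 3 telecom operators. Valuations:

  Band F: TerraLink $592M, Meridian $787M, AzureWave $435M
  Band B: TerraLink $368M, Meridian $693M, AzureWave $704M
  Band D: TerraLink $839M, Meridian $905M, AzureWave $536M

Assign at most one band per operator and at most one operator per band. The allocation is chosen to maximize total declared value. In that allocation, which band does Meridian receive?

Optimal: TerraLink→Band D ($839M), Meridian→Band F ($787M), AzureWave→Band B ($704M) — total 839+787+704 = $2330M.
Max-entry greedy (repeatedly take the single best remaining cell) gives $2201M, worse by 129.
Swapping AzureWave↔Meridian (AzureWave→Band F $435M, Meridian→Band B $693M) loses 363.
Meridian's own top band is Band D ($905M), but forcing Meridian→Band D and reassigning the rest optimally gives only $2201M — worse by 129.

Meridian receives Band F.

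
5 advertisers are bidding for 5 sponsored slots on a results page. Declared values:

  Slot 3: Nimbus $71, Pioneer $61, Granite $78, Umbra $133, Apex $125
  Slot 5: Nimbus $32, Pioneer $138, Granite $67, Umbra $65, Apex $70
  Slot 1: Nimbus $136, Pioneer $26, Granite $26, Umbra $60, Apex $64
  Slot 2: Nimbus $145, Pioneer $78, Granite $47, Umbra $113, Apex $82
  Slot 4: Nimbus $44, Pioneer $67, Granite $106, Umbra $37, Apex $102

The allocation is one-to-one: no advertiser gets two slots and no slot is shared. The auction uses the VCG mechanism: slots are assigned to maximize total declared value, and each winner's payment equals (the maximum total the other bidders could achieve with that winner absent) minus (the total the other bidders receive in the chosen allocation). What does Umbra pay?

Efficient allocation: Nimbus→Slot 1 ($136), Pioneer→Slot 5 ($138), Granite→Slot 4 ($106), Umbra→Slot 2 ($113), Apex→Slot 3 ($125); total welfare W = $618.
Umbra receives Slot 2 at value $113, so the others get W − 113 = $505.
Without Umbra: best allocation of the remaining 4 bidders over all 5 slots is Nimbus→Slot 2 ($145), Pioneer→Slot 5 ($138), Granite→Slot 4 ($106), Apex→Slot 3 ($125), total $514.
VCG payment = (others' best without Umbra) − (others' welfare with Umbra) = 514 − 505 = $9.

Umbra pays $9.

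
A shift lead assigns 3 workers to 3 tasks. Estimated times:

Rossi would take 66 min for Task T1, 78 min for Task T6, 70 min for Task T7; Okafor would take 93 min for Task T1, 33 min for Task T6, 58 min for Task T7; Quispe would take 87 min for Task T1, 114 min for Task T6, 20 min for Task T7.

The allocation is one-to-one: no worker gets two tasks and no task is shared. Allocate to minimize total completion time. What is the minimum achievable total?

This is a one-to-one assignment (minimum-cost bipartite matching).
Optimal: Rossi→Task T1 (66 min), Okafor→Task T6 (33 min), Quispe→Task T7 (20 min) — total 66+33+20 = 119 min.
No other one-to-one assignment undercuts 119 min.

Min total: 119 min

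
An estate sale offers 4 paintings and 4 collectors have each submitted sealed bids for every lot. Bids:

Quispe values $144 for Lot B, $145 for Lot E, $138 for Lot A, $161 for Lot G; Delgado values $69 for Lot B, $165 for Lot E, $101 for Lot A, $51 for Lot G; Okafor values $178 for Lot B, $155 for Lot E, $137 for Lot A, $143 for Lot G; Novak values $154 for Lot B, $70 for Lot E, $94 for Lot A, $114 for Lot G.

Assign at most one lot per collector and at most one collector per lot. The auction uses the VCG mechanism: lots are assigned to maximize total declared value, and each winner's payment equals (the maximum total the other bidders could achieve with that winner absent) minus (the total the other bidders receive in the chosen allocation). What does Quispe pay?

Efficient allocation: Quispe→Lot G ($161), Delgado→Lot E ($165), Okafor→Lot A ($137), Novak→Lot B ($154); total welfare W = $617.
Quispe receives Lot G at value $161, so the others get W − 161 = $456.
Without Quispe: best allocation of the remaining 3 bidders over all 4 lots is Delgado→Lot E ($165), Okafor→Lot G ($143), Novak→Lot B ($154), total $462.
VCG payment = (others' best without Quispe) − (others' welfare with Quispe) = 462 − 456 = $6.

Quispe pays $6.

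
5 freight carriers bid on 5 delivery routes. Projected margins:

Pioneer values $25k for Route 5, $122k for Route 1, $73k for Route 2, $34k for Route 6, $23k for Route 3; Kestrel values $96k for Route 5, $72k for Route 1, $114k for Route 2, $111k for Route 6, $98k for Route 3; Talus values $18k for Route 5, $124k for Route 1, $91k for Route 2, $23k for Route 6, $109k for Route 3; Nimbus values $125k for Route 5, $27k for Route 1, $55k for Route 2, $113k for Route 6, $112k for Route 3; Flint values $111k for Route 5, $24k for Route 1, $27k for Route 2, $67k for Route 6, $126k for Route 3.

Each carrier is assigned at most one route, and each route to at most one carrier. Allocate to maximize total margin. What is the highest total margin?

Max total: $575k

Optimal: Pioneer→Route 1 ($122k), Kestrel→Route 6 ($111k), Talus→Route 2 ($91k), Nimbus→Route 5 ($125k), Flint→Route 3 ($126k) — total 122+111+91+125+126 = $575k.
Column-greedy (each route in turn goes to its best remaining carrier) gives $453k, worse by 122.
Checked against all permutations: $575k is optimal.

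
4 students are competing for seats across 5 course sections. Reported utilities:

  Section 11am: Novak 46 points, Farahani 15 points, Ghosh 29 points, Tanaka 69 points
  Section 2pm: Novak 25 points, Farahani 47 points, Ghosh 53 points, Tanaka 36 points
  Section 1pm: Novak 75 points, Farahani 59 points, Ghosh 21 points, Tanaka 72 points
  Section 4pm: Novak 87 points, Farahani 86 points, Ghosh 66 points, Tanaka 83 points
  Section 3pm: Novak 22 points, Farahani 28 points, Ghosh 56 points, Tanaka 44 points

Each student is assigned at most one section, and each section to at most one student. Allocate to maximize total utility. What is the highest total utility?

Max total: 286 points

Optimal: Novak→Section 1pm (75 points), Farahani→Section 4pm (86 points), Ghosh→Section 3pm (56 points), Tanaka→Section 11am (69 points) — total 75+86+56+69 = 286 points.
Column-greedy (each section in turn goes to its best remaining student) gives 283 points, worse by 3.
Swapping Farahani↔Novak (Farahani→Section 1pm 59 points, Novak→Section 4pm 87 points) loses 15.
Every other assignment is strictly worse.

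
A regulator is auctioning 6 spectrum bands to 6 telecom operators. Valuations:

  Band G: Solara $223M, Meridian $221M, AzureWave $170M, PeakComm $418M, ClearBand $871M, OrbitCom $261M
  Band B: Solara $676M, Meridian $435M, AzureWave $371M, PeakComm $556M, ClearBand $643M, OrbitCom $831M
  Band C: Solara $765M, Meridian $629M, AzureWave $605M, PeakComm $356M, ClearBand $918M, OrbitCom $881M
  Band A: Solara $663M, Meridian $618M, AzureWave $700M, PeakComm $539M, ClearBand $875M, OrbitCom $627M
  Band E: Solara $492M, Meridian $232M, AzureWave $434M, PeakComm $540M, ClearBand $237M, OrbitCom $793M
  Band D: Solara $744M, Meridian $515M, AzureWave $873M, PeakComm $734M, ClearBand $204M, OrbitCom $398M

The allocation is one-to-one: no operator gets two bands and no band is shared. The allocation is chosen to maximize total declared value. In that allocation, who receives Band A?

This is a one-to-one assignment (maximum-weight bipartite matching).
Optimal: Solara→Band C ($765M), Meridian→Band A ($618M), AzureWave→Band D ($873M), PeakComm→Band E ($540M), ClearBand→Band G ($871M), OrbitCom→Band B ($831M) — total 765+618+873+540+871+831 = $4498M.
Max-entry greedy (repeatedly take the single best remaining cell) gives $4046M, worse by 452.
Swapping PeakComm↔OrbitCom (PeakComm→Band B $556M, OrbitCom→Band E $793M) loses 22.
Meridian's own top band is Band C ($629M), but forcing Meridian→Band C and reassigning the rest optimally gives only $4407M — worse by 91.

Meridian receives Band A.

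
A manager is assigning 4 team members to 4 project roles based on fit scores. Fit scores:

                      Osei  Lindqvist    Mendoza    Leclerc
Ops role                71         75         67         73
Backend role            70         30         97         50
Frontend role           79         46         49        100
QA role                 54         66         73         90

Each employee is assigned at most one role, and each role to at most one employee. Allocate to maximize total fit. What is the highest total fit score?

Max total: 341 pts

This is a one-to-one assignment (maximum-weight bipartite matching).
Optimal: Osei→Frontend role (79 pts), Lindqvist→Ops role (75 pts), Mendoza→Backend role (97 pts), Leclerc→QA role (90 pts) — total 79+75+97+90 = 341 pts.
Max-entry greedy (repeatedly take the single best remaining cell) gives 326 pts, worse by 15.
Next-best assignment: Osei→Ops role, Lindqvist→QA role, Mendoza→Backend role, Leclerc→Frontend role = 334 pts.
Every other assignment is strictly worse.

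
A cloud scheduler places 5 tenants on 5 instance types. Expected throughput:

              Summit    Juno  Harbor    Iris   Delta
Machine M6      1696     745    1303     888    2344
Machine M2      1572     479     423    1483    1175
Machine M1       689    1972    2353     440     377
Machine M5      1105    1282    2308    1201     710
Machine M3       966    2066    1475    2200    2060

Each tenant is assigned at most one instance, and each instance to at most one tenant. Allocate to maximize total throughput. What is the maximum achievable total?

Treat this as an assignment problem: match each tenant to one instance.
Optimal: Summit→Machine M2 (1572 ops/s), Juno→Machine M1 (1972 ops/s), Harbor→Machine M5 (2308 ops/s), Iris→Machine M3 (2200 ops/s), Delta→Machine M6 (2344 ops/s) — total 1572+1972+2308+2200+2344 = 10396 ops/s.

Maximum total: 10396 ops/s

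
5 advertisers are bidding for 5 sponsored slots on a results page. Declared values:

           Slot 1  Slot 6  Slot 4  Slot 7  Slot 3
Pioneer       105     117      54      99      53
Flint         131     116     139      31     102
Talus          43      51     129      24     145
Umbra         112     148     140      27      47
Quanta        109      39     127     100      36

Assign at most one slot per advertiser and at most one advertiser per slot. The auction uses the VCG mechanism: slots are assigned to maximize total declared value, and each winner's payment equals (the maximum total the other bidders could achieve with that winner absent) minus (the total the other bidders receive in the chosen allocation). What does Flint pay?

Efficient allocation: Pioneer→Slot 7 ($99), Flint→Slot 1 ($131), Talus→Slot 3 ($145), Umbra→Slot 6 ($148), Quanta→Slot 4 ($127); total welfare W = $650.
Flint receives Slot 1 at value $131, so the others get W − 131 = $519.
Without Flint: best allocation of the remaining 4 bidders over all 5 slots is Pioneer→Slot 1 ($105), Talus→Slot 3 ($145), Umbra→Slot 6 ($148), Quanta→Slot 4 ($127), total $525.
VCG payment = (others' best without Flint) − (others' welfare with Flint) = 525 − 519 = $6.

Flint pays $6.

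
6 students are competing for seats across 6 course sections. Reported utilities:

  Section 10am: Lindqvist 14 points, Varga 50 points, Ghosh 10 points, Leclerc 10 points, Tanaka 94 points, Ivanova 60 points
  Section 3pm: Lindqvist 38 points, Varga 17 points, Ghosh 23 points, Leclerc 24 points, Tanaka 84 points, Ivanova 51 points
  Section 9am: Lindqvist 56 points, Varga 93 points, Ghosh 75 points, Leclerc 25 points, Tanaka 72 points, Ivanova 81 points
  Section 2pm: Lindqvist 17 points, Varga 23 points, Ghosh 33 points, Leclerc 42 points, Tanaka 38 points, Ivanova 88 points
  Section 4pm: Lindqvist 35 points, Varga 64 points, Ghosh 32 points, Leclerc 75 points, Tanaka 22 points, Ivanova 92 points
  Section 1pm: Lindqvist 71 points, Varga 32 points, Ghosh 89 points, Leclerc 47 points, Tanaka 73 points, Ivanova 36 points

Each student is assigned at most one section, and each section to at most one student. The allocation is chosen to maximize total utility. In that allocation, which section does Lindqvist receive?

Lindqvist receives Section 3pm.

This is a one-to-one assignment (maximum-weight bipartite matching).
Optimal: Lindqvist→Section 3pm (38 points), Varga→Section 9am (93 points), Ghosh→Section 1pm (89 points), Leclerc→Section 4pm (75 points), Tanaka→Section 10am (94 points), Ivanova→Section 2pm (88 points) — total 38+93+89+75+94+88 = 477 points.
Max-entry greedy (repeatedly take the single best remaining cell) gives 448 points, worse by 29.
Next-best assignment: Lindqvist→Section 3pm, Varga→Section 9am, Ghosh→Section 1pm, Leclerc→Section 2pm, Tanaka→Section 10am, Ivanova→Section 4pm = 448 points.
Lindqvist's own top section is Section 1pm (71 points), but forcing Lindqvist→Section 1pm and reassigning the rest optimally gives only 444 points — worse by 33.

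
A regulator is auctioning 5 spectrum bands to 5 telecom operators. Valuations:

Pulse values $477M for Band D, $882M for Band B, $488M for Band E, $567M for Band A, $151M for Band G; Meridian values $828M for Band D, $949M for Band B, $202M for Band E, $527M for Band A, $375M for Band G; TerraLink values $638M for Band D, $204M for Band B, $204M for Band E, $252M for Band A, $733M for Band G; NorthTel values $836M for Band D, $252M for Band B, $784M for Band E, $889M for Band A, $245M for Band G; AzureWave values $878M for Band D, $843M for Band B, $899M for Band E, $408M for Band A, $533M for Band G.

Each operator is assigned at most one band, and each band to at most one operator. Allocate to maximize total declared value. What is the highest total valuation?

Max total: $4231M

This is a one-to-one assignment (maximum-weight bipartite matching).
Optimal: Pulse→Band B ($882M), Meridian→Band D ($828M), TerraLink→Band G ($733M), NorthTel→Band A ($889M), AzureWave→Band E ($899M) — total 882+828+733+889+899 = $4231M.
Column-greedy (each band in turn goes to its best remaining operator) gives $3911M, worse by 320.
Next-best assignment: Pulse→Band A, Meridian→Band B, TerraLink→Band G, NorthTel→Band D, AzureWave→Band E = $3984M.
No other one-to-one assignment exceeds $4231M.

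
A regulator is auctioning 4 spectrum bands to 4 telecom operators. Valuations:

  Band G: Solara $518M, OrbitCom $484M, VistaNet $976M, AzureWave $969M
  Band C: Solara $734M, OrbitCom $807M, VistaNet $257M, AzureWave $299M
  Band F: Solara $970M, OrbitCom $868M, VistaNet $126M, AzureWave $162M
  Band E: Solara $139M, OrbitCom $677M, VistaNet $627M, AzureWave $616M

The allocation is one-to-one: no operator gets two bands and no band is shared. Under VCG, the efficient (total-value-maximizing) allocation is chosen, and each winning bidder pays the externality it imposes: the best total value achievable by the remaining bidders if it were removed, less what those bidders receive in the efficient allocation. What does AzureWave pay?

Efficient allocation: Solara→Band F ($970M), OrbitCom→Band C ($807M), VistaNet→Band E ($627M), AzureWave→Band G ($969M); total welfare W = $3373M.
AzureWave receives Band G at value $969M, so the others get W − 969 = $2404M.
Without AzureWave: best allocation of the remaining 3 bidders over all 4 bands is Solara→Band F ($970M), OrbitCom→Band C ($807M), VistaNet→Band G ($976M), total $2753M.
VCG payment = (others' best without AzureWave) − (others' welfare with AzureWave) = 2753 − 2404 = $349M.

AzureWave pays $349M.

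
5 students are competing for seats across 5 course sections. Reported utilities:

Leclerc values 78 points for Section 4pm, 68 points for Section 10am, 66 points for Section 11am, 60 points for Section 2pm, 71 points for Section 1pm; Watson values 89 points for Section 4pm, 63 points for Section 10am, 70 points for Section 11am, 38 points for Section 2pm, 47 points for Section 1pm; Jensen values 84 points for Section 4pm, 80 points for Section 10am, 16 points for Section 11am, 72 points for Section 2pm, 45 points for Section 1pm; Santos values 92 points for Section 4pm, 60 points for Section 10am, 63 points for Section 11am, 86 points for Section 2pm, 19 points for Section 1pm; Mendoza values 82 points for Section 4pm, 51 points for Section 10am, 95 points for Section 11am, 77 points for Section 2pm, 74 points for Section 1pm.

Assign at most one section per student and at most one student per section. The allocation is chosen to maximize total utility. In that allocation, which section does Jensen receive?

Optimal: Leclerc→Section 1pm (71 points), Watson→Section 4pm (89 points), Jensen→Section 10am (80 points), Santos→Section 2pm (86 points), Mendoza→Section 11am (95 points) — total 71+89+80+86+95 = 421 points.
Max-entry greedy (repeatedly take the single best remaining cell) gives 376 points, worse by 45.
No other one-to-one assignment exceeds 421 points.
Jensen's own top section is Section 4pm (84 points), but forcing Jensen→Section 4pm and reassigning the rest optimally gives only 399 points — worse by 22.

Jensen receives Section 10am.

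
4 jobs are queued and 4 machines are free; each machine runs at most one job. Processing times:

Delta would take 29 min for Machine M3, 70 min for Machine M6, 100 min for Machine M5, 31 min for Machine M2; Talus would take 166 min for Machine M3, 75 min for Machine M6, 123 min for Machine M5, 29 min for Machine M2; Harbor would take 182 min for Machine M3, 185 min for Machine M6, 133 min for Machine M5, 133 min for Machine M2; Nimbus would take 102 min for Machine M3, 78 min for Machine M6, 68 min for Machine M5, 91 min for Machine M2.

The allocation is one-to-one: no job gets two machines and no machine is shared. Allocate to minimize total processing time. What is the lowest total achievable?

This is a one-to-one assignment (minimum-cost bipartite matching).
Optimal: Delta→Machine M3 (29 min), Talus→Machine M2 (29 min), Harbor→Machine M5 (133 min), Nimbus→Machine M6 (78 min) — total 29+29+133+78 = 269 min.
Min-entry greedy (repeatedly take the single cheapest remaining cell) gives 311 min, worse by 42.

Min total: 269 min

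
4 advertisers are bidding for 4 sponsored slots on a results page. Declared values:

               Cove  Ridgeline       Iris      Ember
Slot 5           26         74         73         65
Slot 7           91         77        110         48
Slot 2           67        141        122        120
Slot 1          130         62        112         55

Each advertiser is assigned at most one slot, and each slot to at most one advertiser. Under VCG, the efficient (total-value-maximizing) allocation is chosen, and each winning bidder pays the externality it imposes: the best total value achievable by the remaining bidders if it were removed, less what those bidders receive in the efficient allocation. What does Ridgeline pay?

Efficient allocation: Cove→Slot 1 ($130), Ridgeline→Slot 2 ($141), Iris→Slot 7 ($110), Ember→Slot 5 ($65); total welfare W = $446.
Ridgeline receives Slot 2 at value $141, so the others get W − 141 = $305.
Without Ridgeline: best allocation of the remaining 3 bidders over all 4 slots is Cove→Slot 1 ($130), Iris→Slot 7 ($110), Ember→Slot 2 ($120), total $360.
VCG payment = (others' best without Ridgeline) − (others' welfare with Ridgeline) = 360 − 305 = $55.

Ridgeline pays $55.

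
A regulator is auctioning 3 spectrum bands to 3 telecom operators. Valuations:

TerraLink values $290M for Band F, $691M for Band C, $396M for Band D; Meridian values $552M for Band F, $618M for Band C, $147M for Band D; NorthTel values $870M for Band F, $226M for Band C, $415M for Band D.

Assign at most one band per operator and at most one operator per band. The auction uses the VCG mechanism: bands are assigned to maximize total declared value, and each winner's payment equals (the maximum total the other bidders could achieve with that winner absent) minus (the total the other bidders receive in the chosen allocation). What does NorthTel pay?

NorthTel pays $229M.

Efficient allocation: TerraLink→Band D ($396M), Meridian→Band C ($618M), NorthTel→Band F ($870M); total welfare W = $1884M.
NorthTel receives Band F at value $870M, so the others get W − 870 = $1014M.
Without NorthTel: best allocation of the remaining 2 bidders over all 3 bands is TerraLink→Band C ($691M), Meridian→Band F ($552M), total $1243M.
VCG payment = (others' best without NorthTel) − (others' welfare with NorthTel) = 1243 − 1014 = $229M.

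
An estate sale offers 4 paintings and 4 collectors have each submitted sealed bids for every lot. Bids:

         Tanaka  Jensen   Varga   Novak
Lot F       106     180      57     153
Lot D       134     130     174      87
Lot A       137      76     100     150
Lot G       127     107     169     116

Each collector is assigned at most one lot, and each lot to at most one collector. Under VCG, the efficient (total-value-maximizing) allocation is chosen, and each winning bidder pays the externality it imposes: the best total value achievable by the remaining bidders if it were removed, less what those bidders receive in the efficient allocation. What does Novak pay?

Novak pays $8.

Efficient allocation: Tanaka→Lot D ($134), Jensen→Lot F ($180), Varga→Lot G ($169), Novak→Lot A ($150); total welfare W = $633.
Novak receives Lot A at value $150, so the others get W − 150 = $483.
Without Novak: best allocation of the remaining 3 bidders over all 4 lots is Tanaka→Lot A ($137), Jensen→Lot F ($180), Varga→Lot D ($174), total $491.
VCG payment = (others' best without Novak) − (others' welfare with Novak) = 491 − 483 = $8.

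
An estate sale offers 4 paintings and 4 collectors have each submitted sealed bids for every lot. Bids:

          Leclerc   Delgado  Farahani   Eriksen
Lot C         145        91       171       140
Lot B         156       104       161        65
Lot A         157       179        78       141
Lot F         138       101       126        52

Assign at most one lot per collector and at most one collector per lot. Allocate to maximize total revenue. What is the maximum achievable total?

Optimal: Leclerc→Lot F ($138), Delgado→Lot A ($179), Farahani→Lot B ($161), Eriksen→Lot C ($140) — total 138+179+161+140 = $618.
Row-greedy (each collector in turn takes its best remaining lot) gives $484, worse by 134.
Swapping Leclerc↔Delgado (Leclerc→Lot A $157, Delgado→Lot F $101) loses 59.
Checked against all permutations: $618 is optimal.

Max total: $618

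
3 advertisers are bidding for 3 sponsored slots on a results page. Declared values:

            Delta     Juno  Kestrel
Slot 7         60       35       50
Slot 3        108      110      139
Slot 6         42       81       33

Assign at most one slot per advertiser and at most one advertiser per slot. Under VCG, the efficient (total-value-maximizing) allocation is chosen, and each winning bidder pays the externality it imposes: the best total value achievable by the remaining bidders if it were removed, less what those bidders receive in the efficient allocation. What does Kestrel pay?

Efficient allocation: Delta→Slot 7 ($60), Juno→Slot 6 ($81), Kestrel→Slot 3 ($139); total welfare W = $280.
Kestrel receives Slot 3 at value $139, so the others get W − 139 = $141.
Without Kestrel: best allocation of the remaining 2 bidders over all 3 slots is Delta→Slot 3 ($108), Juno→Slot 6 ($81), total $189.
VCG payment = (others' best without Kestrel) − (others' welfare with Kestrel) = 189 − 141 = $48.

Kestrel pays $48.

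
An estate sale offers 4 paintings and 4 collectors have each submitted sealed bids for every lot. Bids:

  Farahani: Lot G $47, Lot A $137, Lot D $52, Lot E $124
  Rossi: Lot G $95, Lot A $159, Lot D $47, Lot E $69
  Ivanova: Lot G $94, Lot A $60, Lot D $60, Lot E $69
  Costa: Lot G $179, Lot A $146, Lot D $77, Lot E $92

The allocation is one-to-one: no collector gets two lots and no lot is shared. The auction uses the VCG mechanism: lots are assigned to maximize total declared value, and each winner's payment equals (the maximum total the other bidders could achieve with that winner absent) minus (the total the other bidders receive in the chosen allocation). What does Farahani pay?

Efficient allocation: Farahani→Lot E ($124), Rossi→Lot A ($159), Ivanova→Lot D ($60), Costa→Lot G ($179); total welfare W = $522.
Farahani receives Lot E at value $124, so the others get W − 124 = $398.
Without Farahani: best allocation of the remaining 3 bidders over all 4 lots is Rossi→Lot A ($159), Ivanova→Lot E ($69), Costa→Lot G ($179), total $407.
VCG payment = (others' best without Farahani) − (others' welfare with Farahani) = 407 − 398 = $9.

Farahani pays $9.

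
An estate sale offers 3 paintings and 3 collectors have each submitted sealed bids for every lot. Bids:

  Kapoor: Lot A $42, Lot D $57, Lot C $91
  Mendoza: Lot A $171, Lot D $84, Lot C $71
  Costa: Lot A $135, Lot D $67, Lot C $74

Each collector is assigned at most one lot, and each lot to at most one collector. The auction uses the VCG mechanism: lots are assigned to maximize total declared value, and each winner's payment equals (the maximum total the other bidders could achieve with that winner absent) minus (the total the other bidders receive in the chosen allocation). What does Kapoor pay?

Kapoor pays $7.

Efficient allocation: Kapoor→Lot C ($91), Mendoza→Lot A ($171), Costa→Lot D ($67); total welfare W = $329.
Kapoor receives Lot C at value $91, so the others get W − 91 = $238.
Without Kapoor: best allocation of the remaining 2 bidders over all 3 lots is Mendoza→Lot A ($171), Costa→Lot C ($74), total $245.
VCG payment = (others' best without Kapoor) − (others' welfare with Kapoor) = 245 − 238 = $7.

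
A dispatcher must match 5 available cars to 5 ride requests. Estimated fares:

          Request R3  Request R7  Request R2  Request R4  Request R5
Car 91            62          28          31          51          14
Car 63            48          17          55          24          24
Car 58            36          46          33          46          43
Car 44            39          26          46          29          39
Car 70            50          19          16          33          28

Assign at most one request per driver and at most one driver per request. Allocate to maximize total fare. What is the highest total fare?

Max total: $241

This is the linear assignment problem.
Optimal: Car 91→Request R4 ($51), Car 63→Request R2 ($55), Car 58→Request R7 ($46), Car 44→Request R5 ($39), Car 70→Request R3 ($50) — total 51+55+46+39+50 = $241.
Max-entry greedy (repeatedly take the single best remaining cell) gives $235, worse by 6.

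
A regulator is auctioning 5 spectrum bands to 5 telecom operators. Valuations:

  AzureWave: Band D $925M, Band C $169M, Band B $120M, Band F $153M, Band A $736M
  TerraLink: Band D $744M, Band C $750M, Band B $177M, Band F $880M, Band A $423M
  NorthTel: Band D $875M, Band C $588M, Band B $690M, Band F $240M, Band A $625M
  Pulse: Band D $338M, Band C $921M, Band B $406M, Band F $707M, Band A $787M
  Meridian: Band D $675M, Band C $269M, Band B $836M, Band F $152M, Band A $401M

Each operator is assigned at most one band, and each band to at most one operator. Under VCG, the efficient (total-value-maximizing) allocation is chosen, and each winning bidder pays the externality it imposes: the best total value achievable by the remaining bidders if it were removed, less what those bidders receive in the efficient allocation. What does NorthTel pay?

NorthTel pays $189M.

Efficient allocation: AzureWave→Band A ($736M), TerraLink→Band F ($880M), NorthTel→Band D ($875M), Pulse→Band C ($921M), Meridian→Band B ($836M); total welfare W = $4248M.
NorthTel receives Band D at value $875M, so the others get W − 875 = $3373M.
Without NorthTel: best allocation of the remaining 4 bidders over all 5 bands is AzureWave→Band D ($925M), TerraLink→Band F ($880M), Pulse→Band C ($921M), Meridian→Band B ($836M), total $3562M.
VCG payment = (others' best without NorthTel) − (others' welfare with NorthTel) = 3562 − 3373 = $189M.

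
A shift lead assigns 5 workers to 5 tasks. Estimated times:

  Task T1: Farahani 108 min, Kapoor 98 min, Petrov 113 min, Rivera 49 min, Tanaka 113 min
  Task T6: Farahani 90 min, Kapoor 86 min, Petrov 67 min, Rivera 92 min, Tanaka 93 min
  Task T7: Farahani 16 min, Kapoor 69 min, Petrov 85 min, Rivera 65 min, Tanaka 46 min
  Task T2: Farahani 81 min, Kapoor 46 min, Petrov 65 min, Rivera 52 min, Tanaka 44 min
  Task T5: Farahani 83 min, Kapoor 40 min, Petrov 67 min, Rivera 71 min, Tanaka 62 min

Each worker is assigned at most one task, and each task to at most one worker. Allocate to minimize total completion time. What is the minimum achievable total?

Optimal: Farahani→Task T7 (16 min), Kapoor→Task T5 (40 min), Petrov→Task T6 (67 min), Rivera→Task T1 (49 min), Tanaka→Task T2 (44 min) — total 16+40+67+49+44 = 216 min.
Row-greedy (each worker in turn takes its cheapest remaining task) gives 263 min, worse by 47.
No other one-to-one assignment undercuts 216 min.

Minimum total: 216 min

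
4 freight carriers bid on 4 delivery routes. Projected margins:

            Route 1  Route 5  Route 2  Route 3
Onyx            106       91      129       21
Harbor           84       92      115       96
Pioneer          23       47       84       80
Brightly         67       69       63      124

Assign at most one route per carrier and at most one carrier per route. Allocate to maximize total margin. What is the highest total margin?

This is the linear assignment problem.
Optimal: Onyx→Route 1 ($106k), Harbor→Route 5 ($92k), Pioneer→Route 2 ($84k), Brightly→Route 3 ($124k) — total 106+92+84+124 = $406k.
Row-greedy (each carrier in turn takes its best remaining route) gives $339k, worse by 67.
Next-best assignment: Onyx→Route 1, Harbor→Route 2, Pioneer→Route 5, Brightly→Route 3 = $392k.
Swapping Pioneer↔Brightly (Pioneer→Route 3 $80k, Brightly→Route 2 $63k) loses 65.
Checked against all permutations: $406k is optimal.

Max total: $406k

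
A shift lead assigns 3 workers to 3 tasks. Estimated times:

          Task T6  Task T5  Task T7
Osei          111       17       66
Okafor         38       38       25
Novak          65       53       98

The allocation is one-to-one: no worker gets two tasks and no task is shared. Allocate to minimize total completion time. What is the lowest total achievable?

Minimum total: 107 min

Optimal: Osei→Task T5 (17 min), Okafor→Task T7 (25 min), Novak→Task T6 (65 min) — total 17+25+65 = 107 min.
Column-greedy (each task in turn goes to its cheapest remaining worker) gives 153 min, worse by 46.
Next-best assignment: Osei→Task T5, Okafor→Task T6, Novak→Task T7 = 153 min.
Swapping Osei↔Novak (Osei→Task T6 111 min, Novak→Task T5 53 min) adds 82.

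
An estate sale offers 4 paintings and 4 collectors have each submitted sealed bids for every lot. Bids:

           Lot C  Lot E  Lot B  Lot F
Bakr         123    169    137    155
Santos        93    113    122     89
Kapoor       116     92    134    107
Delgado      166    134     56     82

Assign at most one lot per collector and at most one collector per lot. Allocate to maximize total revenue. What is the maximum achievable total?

Maximum total: $568

This is the linear assignment problem.
Optimal: Bakr→Lot F ($155), Santos→Lot E ($113), Kapoor→Lot B ($134), Delgado→Lot C ($166) — total 155+113+134+166 = $568.
Row-greedy (each collector in turn takes its best remaining lot) gives $489, worse by 79.
No other one-to-one assignment exceeds $568.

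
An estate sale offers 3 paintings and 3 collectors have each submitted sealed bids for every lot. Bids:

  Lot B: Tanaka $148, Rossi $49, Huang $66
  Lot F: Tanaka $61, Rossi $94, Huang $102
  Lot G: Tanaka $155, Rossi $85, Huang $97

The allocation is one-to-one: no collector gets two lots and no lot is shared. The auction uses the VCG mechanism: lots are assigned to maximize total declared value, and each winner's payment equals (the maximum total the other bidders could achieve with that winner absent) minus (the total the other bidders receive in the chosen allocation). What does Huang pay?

Efficient allocation: Tanaka→Lot B ($148), Rossi→Lot F ($94), Huang→Lot G ($97); total welfare W = $339.
Huang receives Lot G at value $97, so the others get W − 97 = $242.
Without Huang: best allocation of the remaining 2 bidders over all 3 lots is Tanaka→Lot G ($155), Rossi→Lot F ($94), total $249.
VCG payment = (others' best without Huang) − (others' welfare with Huang) = 249 − 242 = $7.

Huang pays $7.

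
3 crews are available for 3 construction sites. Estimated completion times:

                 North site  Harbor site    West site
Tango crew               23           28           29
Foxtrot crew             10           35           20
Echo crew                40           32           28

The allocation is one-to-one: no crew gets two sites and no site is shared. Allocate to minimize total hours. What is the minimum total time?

Minimum total: 66 hours

Optimal: Tango crew→Harbor site (28 hours), Foxtrot crew→North site (10 hours), Echo crew→West site (28 hours) — total 28+10+28 = 66 hours.
Row-greedy (each crew in turn takes its cheapest remaining site) gives 75 hours, worse by 9.
Swapping Foxtrot crew↔Echo crew (Foxtrot crew→West site 20 hours, Echo crew→North site 40 hours) adds 22.
Checked against all permutations: 66 hours is optimal.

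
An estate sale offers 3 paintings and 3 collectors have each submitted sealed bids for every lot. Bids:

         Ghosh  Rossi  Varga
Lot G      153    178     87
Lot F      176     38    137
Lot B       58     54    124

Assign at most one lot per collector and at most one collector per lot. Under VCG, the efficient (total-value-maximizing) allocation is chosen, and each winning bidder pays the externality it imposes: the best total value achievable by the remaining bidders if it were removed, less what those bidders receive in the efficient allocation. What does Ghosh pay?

Ghosh pays $13.

Efficient allocation: Ghosh→Lot F ($176), Rossi→Lot G ($178), Varga→Lot B ($124); total welfare W = $478.
Ghosh receives Lot F at value $176, so the others get W − 176 = $302.
Without Ghosh: best allocation of the remaining 2 bidders over all 3 lots is Rossi→Lot G ($178), Varga→Lot F ($137), total $315.
VCG payment = (others' best without Ghosh) − (others' welfare with Ghosh) = 315 − 302 = $13.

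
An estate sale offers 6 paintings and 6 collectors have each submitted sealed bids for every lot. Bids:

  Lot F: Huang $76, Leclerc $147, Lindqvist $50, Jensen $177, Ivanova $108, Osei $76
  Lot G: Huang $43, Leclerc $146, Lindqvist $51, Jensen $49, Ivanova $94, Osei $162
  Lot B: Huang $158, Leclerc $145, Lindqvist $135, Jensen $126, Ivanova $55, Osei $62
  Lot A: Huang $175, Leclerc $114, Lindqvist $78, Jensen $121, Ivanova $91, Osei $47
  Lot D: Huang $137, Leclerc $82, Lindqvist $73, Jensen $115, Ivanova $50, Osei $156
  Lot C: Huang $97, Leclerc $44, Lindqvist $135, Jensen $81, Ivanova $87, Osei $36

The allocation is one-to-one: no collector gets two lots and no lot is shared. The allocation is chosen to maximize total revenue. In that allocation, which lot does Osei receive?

This is the linear assignment problem.
Optimal: Huang→Lot A ($175), Leclerc→Lot B ($145), Lindqvist→Lot C ($135), Jensen→Lot F ($177), Ivanova→Lot G ($94), Osei→Lot D ($156) — total 175+145+135+177+94+156 = $882.
Max-entry greedy (repeatedly take the single best remaining cell) gives $844, worse by 38.
Next-best assignment: Huang→Lot A, Leclerc→Lot G, Lindqvist→Lot B, Jensen→Lot F, Ivanova→Lot C, Osei→Lot D = $876.
Osei's own top lot is Lot G ($162), but forcing Osei→Lot G and reassigning the rest optimally gives only $847 — worse by 35.

Osei receives Lot D.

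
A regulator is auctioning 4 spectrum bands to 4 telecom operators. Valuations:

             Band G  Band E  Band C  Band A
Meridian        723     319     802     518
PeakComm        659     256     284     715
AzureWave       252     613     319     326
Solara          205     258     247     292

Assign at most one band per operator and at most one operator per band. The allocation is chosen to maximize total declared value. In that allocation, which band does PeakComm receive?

PeakComm receives Band G.

Optimal: Meridian→Band C ($802M), PeakComm→Band G ($659M), AzureWave→Band E ($613M), Solara→Band A ($292M) — total 802+659+613+292 = $2366M.
Row-greedy (each operator in turn takes its best remaining band) gives $2335M, worse by 31.
Next-best assignment: Meridian→Band C, PeakComm→Band A, AzureWave→Band E, Solara→Band G = $2335M.
PeakComm's own top band is Band A ($715M), but forcing PeakComm→Band A and reassigning the rest optimally gives only $2335M — worse by 31.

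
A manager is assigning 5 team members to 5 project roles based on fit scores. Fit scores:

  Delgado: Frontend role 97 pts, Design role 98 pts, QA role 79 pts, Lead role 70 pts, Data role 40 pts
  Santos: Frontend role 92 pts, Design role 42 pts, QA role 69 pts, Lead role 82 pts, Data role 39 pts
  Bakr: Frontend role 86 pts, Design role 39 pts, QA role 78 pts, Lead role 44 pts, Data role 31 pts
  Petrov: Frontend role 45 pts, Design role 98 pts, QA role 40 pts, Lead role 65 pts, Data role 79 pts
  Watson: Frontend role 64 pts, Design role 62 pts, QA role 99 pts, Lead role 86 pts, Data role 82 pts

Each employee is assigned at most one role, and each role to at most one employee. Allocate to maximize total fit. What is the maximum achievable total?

Max total: 444 pts

Treat this as an assignment problem: match each employee to one role.
Optimal: Delgado→Design role (98 pts), Santos→Lead role (82 pts), Bakr→Frontend role (86 pts), Petrov→Data role (79 pts), Watson→QA role (99 pts) — total 98+82+86+79+99 = 444 pts.
Column-greedy (each role in turn goes to its best remaining employee) gives 407 pts, worse by 37.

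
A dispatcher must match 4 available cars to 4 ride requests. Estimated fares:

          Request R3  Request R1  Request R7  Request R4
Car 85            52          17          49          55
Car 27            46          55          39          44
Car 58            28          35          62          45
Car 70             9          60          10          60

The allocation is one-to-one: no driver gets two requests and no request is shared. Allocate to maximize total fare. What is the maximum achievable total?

Optimal: Car 85→Request R3 ($52), Car 27→Request R1 ($55), Car 58→Request R7 ($62), Car 70→Request R4 ($60) — total 52+55+62+60 = $229.
Row-greedy (each driver in turn takes its best remaining request) gives $181, worse by 48.
No other one-to-one assignment exceeds $229.

Max total: $229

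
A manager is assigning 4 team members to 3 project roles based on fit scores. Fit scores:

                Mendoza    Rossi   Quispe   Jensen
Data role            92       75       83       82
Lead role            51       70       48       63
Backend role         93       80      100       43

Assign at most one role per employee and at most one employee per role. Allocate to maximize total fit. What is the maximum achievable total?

Optimal: Mendoza→Data role (92 pts), Rossi→Lead role (70 pts), Quispe→Backend role (100 pts) — total 92+70+100 = 262 pts.
Row-greedy (each employee in turn takes its best remaining role) gives 216 pts, worse by 46.

Max total: 262 pts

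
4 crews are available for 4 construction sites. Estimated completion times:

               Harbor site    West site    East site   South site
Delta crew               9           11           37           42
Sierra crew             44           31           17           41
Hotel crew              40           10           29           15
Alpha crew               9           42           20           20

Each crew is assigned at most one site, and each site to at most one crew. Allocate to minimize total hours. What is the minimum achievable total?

Minimum total: 52 hours

Treat this as an assignment problem: match each crew to one site.
Optimal: Delta crew→West site (11 hours), Sierra crew→East site (17 hours), Hotel crew→South site (15 hours), Alpha crew→Harbor site (9 hours) — total 11+17+15+9 = 52 hours.
Row-greedy (each crew in turn takes its cheapest remaining site) gives 56 hours, worse by 4.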